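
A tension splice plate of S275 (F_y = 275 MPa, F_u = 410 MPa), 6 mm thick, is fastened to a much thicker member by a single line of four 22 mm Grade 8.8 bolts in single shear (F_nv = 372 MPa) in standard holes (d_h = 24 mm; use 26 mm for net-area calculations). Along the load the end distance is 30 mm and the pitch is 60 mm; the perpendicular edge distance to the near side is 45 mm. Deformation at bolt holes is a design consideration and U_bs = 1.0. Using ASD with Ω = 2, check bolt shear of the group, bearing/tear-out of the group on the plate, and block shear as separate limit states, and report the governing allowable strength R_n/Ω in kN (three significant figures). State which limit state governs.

127 kN (block shear governs)

Bolt shear: A_b = π·22²/4 = 380.1 mm²; R_n = 372 × 380.1 × 4 × 1 / 1000 = 565.6 kN → 565.6 / 2 = 283 kN.
Bearing: edge l_c = 18, r_n = 53.14 kN; interior l_c = 36, r_n = 106.3 kN; R_n = 53.14 + 3·106.3 = 372 kN → 186 kN.
Block shear: A_gv = 1260, A_nv = 714, A_nt = 192 mm²; R_n = min(0.6F_uA_nv, 0.6F_yA_gv) + U_bs·F_u·A_nt = 254.4 kN → 127 kN.
Block shear governs: 127 kN.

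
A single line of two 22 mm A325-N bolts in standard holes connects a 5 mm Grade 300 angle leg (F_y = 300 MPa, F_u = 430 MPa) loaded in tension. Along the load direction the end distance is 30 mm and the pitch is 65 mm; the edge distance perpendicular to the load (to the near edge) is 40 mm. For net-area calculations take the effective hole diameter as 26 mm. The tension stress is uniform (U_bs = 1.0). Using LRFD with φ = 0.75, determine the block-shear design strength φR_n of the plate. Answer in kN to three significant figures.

Shear plane L_v = 30 + 1·65 = 95 mm; A_gv = 95 × 5 = 475 mm².
A_nv = (95 − 1.5·26) × 5 = 280 mm².
A_nt = (40 − 0.5·26) × 5 = 135 mm².
0.6 F_u A_nv = 72.24 kN; 0.6 F_y A_gv = 85.5 kN → shear rupture governs the shear term.
R_n = 72.24 + 1.0 × 430 × 135 / 1000 = 130.3 kN.
Design strength φR_n = 0.75 × 130.3 = 97.7 kN.

97.7 kN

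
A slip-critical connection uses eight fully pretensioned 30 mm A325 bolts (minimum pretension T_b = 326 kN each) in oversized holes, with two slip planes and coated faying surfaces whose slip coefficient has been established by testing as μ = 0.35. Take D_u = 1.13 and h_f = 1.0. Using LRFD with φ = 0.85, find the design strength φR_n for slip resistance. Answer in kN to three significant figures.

1750 kN

R_n = μ · D_u · h_f · T_b · n_s · n_b = 0.35 × 1.13 × 1.0 × 326 × 2 × 8 = 2063 kN.
Design strength φR_n = 0.85 × 2063 = 1750 kN.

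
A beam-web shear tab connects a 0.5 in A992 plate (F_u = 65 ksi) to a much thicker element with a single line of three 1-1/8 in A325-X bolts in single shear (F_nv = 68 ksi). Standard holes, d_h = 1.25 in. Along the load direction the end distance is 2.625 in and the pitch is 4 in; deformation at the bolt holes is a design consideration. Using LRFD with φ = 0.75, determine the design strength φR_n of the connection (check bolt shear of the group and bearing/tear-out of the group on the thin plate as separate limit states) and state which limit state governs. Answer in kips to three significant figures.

152 kips (bolt shear governs)

Bolt shear: A_b = π·1.125²/4 = 0.994 in²; R_n = 68 × 0.994 × 3 × 1 = 202.8 kips → 0.75 × 202.8 = 152 kips.
Bearing (1.2 l_c t F_u ≤ 2.4 d t F_u): upper limit = 2.4·1.125·0.5·65 = 87.75 kips.
  Edge l_c = 2.625 − 1.25/2 = 2 → r_n = 78 kips; interior l_c = 4 − 1.25 = 2.75 → r_n = 87.75 kips.
  R_n,bearing = 1·78 + 2·87.75 = 253.5 kips → 0.75 × 253.5 = 190 kips.
Bolt shear governs: 152 kips.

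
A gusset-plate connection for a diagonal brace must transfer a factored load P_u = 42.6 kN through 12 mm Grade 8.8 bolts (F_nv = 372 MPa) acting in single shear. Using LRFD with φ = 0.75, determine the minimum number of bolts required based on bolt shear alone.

A_b = π·12²/4 = 113.1 mm².
Per-bolt design strength φR_n = 0.75 × 372 × 113.1 × 1 / 1000 = 31.55 kN.
n ≥ 42.6 / 31.55 = 1.35 → use 2 bolts.

2 bolts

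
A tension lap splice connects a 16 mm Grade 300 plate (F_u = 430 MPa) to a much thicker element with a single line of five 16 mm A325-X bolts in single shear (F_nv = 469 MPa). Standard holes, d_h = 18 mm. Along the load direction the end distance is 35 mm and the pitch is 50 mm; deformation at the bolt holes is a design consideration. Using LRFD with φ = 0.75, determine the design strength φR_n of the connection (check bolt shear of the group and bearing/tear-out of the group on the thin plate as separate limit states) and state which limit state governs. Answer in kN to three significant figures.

Bolt shear: A_b = π·16²/4 = 201.1 mm²; R_n = 469 × 201.1 × 5 × 1 / 1000 = 471.5 kN → 0.75 × 471.5 = 354 kN.
Bearing (1.2 l_c t F_u ≤ 2.4 d t F_u): upper limit = 2.4·16·16·430 / 1000 = 264.2 kN.
  Edge l_c = 35 − 18/2 = 26 → r_n = 214.7 kN; interior l_c = 50 − 18 = 32 → r_n = 264.2 kN.
  R_n,bearing = 1·214.7 + 4·264.2 = 1271 kN → 0.75 × 1271 = 954 kN.
Bolt shear governs: 354 kN.

354 kN (bolt shear governs)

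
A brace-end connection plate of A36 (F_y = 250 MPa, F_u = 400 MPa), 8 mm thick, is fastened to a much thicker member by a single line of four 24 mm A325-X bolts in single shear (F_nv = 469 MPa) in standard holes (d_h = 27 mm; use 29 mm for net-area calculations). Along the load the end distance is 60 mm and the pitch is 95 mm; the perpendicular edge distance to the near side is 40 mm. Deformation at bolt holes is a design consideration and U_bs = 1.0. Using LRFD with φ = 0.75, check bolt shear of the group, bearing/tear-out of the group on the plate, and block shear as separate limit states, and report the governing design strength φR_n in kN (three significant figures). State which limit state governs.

372 kN (block shear governs)

Bolt shear: A_b = π·24²/4 = 452.4 mm²; R_n = 469 × 452.4 × 4 × 1 / 1000 = 848.7 kN → 0.75 × 848.7 = 637 kN.
Bearing: edge l_c = 46.5, r_n = 178.6 kN; interior l_c = 68, r_n = 184.3 kN; R_n = 178.6 + 3·184.3 = 731.5 kN → 549 kN.
Block shear: A_gv = 2760, A_nv = 1948, A_nt = 204 mm²; R_n = min(0.6F_uA_nv, 0.6F_yA_gv) + U_bs·F_u·A_nt = 495.6 kN → 372 kN.
Block shear governs: 372 kN.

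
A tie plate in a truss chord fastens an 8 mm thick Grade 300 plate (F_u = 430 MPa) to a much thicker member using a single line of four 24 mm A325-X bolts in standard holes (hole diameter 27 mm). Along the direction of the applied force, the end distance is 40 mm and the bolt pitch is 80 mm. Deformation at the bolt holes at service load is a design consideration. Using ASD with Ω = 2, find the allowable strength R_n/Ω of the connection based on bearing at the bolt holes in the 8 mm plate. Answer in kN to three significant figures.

352 kN

Per bolt r_n = 1.2 l_c t F_u ≤ 2.4 d t F_u; upper limit = 2.4 × 24 × 8 × 430 / 1000 = 198.1 kN.
Edge bolt: l_c = 40 − 27/2 = 26.5 mm → 1.2 × 26.5 × 8 × 430 / 1000 = 109.4 → r_n = 109.4 kN.
Interior bolts: l_c = 80 − 27 = 53 mm → 1.2 × 53 × 8 × 430 / 1000 = 218.8 → r_n = 198.1 kN.
R_n = 1 × 109.4 + 3 × 198.1 = 703.8 kN.
Allowable strength R_n/Ω = 703.8 / 2 = 352 kN.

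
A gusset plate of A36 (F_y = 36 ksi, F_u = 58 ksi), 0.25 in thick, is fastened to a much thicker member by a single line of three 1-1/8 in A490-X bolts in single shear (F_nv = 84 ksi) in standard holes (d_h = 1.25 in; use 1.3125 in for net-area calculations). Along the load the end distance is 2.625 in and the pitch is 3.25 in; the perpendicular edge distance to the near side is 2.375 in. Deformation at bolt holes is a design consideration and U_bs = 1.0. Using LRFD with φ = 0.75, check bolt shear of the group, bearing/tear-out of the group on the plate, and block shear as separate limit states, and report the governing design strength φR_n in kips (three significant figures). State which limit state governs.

Bolt shear: A_b = π·1.125²/4 = 0.994 in²; R_n = 84 × 0.994 × 3 × 1 = 250.5 kips → 0.75 × 250.5 = 188 kips.
Bearing: edge l_c = 2, r_n = 34.8 kips; interior l_c = 2, r_n = 34.8 kips; R_n = 34.8 + 2·34.8 = 104.4 kips → 78.3 kips.
Block shear: A_gv = 2.281, A_nv = 1.461, A_nt = 0.4297 in²; R_n = min(0.6F_uA_nv, 0.6F_yA_gv) + U_bs·F_u·A_nt = 74.2 kips → 55.6 kips.
Block shear governs: 55.6 kips.

55.6 kips (block shear governs)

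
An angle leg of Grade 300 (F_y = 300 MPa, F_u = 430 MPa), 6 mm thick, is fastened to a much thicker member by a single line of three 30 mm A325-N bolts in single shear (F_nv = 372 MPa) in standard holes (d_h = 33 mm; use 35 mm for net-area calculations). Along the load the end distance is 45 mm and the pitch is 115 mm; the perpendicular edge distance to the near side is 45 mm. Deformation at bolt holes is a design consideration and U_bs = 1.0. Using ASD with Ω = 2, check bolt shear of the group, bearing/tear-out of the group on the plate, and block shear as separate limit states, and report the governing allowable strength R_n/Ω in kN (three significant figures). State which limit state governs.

181 kN (block shear governs)

Bolt shear: A_b = π·30²/4 = 706.9 mm²; R_n = 372 × 706.9 × 3 × 1 / 1000 = 788.9 kN → 788.9 / 2 = 394 kN.
Bearing: edge l_c = 28.5, r_n = 88.24 kN; interior l_c = 82, r_n = 185.8 kN; R_n = 88.24 + 2·185.8 = 459.8 kN → 230 kN.
Block shear: A_gv = 1650, A_nv = 1125, A_nt = 165 mm²; R_n = min(0.6F_uA_nv, 0.6F_yA_gv) + U_bs·F_u·A_nt = 361.2 kN → 181 kN.
Block shear governs: 181 kN.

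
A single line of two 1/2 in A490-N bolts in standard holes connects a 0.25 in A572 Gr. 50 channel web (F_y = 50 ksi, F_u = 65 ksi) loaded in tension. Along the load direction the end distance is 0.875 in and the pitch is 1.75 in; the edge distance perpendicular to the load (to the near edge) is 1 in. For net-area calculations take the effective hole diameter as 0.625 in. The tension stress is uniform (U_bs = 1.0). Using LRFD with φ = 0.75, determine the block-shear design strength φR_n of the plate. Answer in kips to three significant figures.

20.7 kips

Shear plane L_v = 0.875 + 1·1.75 = 2.625 in; A_gv = 2.625 × 0.25 = 0.6562 in².
A_nv = (2.625 − 1.5·0.625) × 0.25 = 0.4219 in².
A_nt = (1 − 0.5·0.625) × 0.25 = 0.1719 in².
0.6 F_u A_nv = 16.45 kips; 0.6 F_y A_gv = 19.69 kips → shear rupture governs the shear term.
R_n = 16.45 + 1.0 × 65 × 0.1719 = 27.62 kips.
Design strength φR_n = 0.75 × 27.62 = 20.7 kips.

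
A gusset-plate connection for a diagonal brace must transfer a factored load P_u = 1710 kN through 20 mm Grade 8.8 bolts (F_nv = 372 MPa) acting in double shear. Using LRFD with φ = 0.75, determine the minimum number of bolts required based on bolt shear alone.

A_b = π·20²/4 = 314.2 mm².
Per-bolt design strength φR_n = 0.75 × 372 × 314.2 × 2 / 1000 = 175.3 kN.
n ≥ 1710 / 175.3 = 9.755 → use 10 bolts.

10 bolts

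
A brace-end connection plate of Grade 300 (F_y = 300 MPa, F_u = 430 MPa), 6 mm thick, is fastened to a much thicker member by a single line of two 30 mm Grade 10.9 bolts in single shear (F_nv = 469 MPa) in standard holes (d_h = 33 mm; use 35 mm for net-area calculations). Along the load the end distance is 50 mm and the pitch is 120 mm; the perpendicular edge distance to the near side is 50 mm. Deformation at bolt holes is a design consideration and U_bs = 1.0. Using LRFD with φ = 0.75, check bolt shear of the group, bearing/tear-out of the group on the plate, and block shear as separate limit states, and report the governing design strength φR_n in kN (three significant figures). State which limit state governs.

199 kN (block shear governs)

Bolt shear: A_b = π·30²/4 = 706.9 mm²; R_n = 469 × 706.9 × 2 × 1 / 1000 = 663 kN → 0.75 × 663 = 497 kN.
Bearing: edge l_c = 33.5, r_n = 103.7 kN; interior l_c = 87, r_n = 185.8 kN; R_n = 103.7 + 1·185.8 = 289.5 kN → 217 kN.
Block shear: A_gv = 1020, A_nv = 705, A_nt = 195 mm²; R_n = min(0.6F_uA_nv, 0.6F_yA_gv) + U_bs·F_u·A_nt = 265.7 kN → 199 kN.
Block shear governs: 199 kN.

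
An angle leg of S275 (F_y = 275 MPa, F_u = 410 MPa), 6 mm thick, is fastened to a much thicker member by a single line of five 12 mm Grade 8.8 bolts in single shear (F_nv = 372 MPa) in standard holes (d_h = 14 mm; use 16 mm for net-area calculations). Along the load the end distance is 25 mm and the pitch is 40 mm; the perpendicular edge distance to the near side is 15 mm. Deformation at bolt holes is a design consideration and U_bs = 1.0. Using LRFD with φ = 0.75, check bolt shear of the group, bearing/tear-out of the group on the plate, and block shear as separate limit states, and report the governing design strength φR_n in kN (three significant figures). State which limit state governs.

138 kN (block shear governs)

Bolt shear: A_b = π·12²/4 = 113.1 mm²; R_n = 372 × 113.1 × 5 × 1 / 1000 = 210.4 kN → 0.75 × 210.4 = 158 kN.
Bearing: edge l_c = 18, r_n = 53.14 kN; interior l_c = 26, r_n = 70.85 kN; R_n = 53.14 + 4·70.85 = 336.5 kN → 252 kN.
Block shear: A_gv = 1110, A_nv = 678, A_nt = 42 mm²; R_n = min(0.6F_uA_nv, 0.6F_yA_gv) + U_bs·F_u·A_nt = 184 kN → 138 kN.
Block shear governs: 138 kN.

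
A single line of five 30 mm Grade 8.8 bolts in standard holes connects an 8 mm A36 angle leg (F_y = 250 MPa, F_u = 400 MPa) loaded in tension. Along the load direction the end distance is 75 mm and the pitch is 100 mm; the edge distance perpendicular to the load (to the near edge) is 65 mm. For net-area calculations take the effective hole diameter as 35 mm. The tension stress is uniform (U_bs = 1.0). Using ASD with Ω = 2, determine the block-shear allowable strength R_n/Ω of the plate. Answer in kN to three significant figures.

361 kN

Shear plane L_v = 75 + 4·100 = 475 mm; A_gv = 475 × 8 = 3800 mm².
A_nv = (475 − 4.5·35) × 8 = 2540 mm².
A_nt = (65 − 0.5·35) × 8 = 380 mm².
0.6 F_u A_nv = 609.6 kN; 0.6 F_y A_gv = 570 kN → shear yielding governs the shear term.
R_n = 570 + 1.0 × 400 × 380 / 1000 = 722 kN.
Allowable strength R_n/Ω = 722 / 2 = 361 kN.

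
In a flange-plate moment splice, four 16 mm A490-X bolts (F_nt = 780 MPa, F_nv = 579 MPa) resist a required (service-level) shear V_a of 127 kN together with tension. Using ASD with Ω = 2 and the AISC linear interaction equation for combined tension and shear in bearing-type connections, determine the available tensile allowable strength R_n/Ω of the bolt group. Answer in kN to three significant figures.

237 kN

A_b = π·16²/4 = 201.1 mm²; f_rv = 127 × 1000 / (4 × 201.1) = 157.9 MPa.
F'_nt = 1.3 F_nt − (Ω F_nt / F_nv) f_rv = 1.3·780 − (2·780/579)·157.9 = 588.5 MPa, capped at F_nt → F'_nt = 588.5 MPa.
R_n = F'_nt · A_b · n = 588.5 × 201.1 × 4 / 1000 = 473.3 kN.
Allowable strength R_n/Ω = 473.3 / 2 = 237 kN.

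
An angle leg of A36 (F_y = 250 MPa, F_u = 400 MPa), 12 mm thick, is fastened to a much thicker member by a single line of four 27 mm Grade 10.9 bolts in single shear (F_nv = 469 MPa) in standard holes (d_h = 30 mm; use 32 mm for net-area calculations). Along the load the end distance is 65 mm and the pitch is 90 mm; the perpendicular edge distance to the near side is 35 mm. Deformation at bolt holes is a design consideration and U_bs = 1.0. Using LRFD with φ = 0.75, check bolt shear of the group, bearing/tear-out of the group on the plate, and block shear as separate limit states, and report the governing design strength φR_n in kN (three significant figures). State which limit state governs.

Bolt shear: A_b = π·27²/4 = 572.6 mm²; R_n = 469 × 572.6 × 4 × 1 / 1000 = 1074 kN → 0.75 × 1074 = 806 kN.
Bearing: edge l_c = 50, r_n = 288 kN; interior l_c = 60, r_n = 311 kN; R_n = 288 + 3·311 = 1221 kN → 916 kN.
Block shear: A_gv = 4020, A_nv = 2676, A_nt = 228 mm²; R_n = min(0.6F_uA_nv, 0.6F_yA_gv) + U_bs·F_u·A_nt = 694.2 kN → 521 kN.
Block shear governs: 521 kN.

521 kN (block shear governs)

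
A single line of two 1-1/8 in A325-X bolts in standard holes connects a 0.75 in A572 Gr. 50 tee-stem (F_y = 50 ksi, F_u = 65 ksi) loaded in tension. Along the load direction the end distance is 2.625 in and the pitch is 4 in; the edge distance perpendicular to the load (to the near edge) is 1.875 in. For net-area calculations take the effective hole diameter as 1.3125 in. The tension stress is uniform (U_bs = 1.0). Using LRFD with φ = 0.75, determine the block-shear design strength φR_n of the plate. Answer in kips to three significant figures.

147 kips

Shear plane L_v = 2.625 + 1·4 = 6.625 in; A_gv = 6.625 × 0.75 = 4.969 in².
A_nv = (6.625 − 1.5·1.3125) × 0.75 = 3.492 in².
A_nt = (1.875 − 0.5·1.3125) × 0.75 = 0.9141 in².
0.6 F_u A_nv = 136.2 kips; 0.6 F_y A_gv = 149.1 kips → shear rupture governs the shear term.
R_n = 136.2 + 1.0 × 65 × 0.9141 = 195.6 kips.
Design strength φR_n = 0.75 × 195.6 = 147 kips.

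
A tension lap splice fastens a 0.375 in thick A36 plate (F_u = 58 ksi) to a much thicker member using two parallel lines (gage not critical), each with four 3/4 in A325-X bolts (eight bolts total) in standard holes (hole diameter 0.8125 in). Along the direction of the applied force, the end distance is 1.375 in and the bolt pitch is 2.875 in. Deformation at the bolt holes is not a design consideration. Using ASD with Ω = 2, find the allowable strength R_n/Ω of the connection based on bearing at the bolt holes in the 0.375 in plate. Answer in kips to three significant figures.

Per bolt r_n = 1.5 l_c t F_u ≤ 3.0 d t F_u; upper limit = 3.0 × 0.75 × 0.375 × 58 = 48.94 kips.
Edge bolt: l_c = 1.375 − 0.8125/2 = 0.9688 in → 1.5 × 0.9688 × 0.375 × 58 = 31.61 → r_n = 31.61 kips.
Interior bolts: l_c = 2.875 − 0.8125 = 2.062 in → 1.5 × 2.062 × 0.375 × 58 = 67.29 → r_n = 48.94 kips.
R_n = 2 × 31.61 + 6 × 48.94 = 356.8 kips.
Allowable strength R_n/Ω = 356.8 / 2 = 178 kips.

178 kips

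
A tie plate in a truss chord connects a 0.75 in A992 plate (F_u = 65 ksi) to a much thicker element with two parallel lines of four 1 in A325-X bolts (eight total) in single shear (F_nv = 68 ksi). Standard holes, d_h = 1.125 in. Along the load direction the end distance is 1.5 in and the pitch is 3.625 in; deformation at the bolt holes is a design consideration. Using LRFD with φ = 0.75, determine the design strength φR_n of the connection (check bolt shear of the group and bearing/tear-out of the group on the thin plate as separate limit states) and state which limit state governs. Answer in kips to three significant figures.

Bolt shear: A_b = π·1²/4 = 0.7854 in²; R_n = 68 × 0.7854 × 8 × 1 = 427.3 kips → 0.75 × 427.3 = 320 kips.
Bearing (1.2 l_c t F_u ≤ 2.4 d t F_u): upper limit = 2.4·1·0.75·65 = 117 kips.
  Edge l_c = 1.5 − 1.125/2 = 0.9375 → r_n = 54.84 kips; interior l_c = 3.625 − 1.125 = 2.5 → r_n = 117 kips.
  R_n,bearing = 2·54.84 + 6·117 = 811.7 kips → 0.75 × 811.7 = 609 kips.
Bolt shear governs: 320 kips.

320 kips (bolt shear governs)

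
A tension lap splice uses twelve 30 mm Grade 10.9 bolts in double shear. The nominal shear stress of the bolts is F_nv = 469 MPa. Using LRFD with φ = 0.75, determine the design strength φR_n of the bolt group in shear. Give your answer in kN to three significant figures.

5970 kN

A_b = π × 30² / 4 = 706.9 mm².
R_n = F_nv · A_b · n · n_s = 469 × 706.9 × 12 × 2 / 1000 = 7956 kN.
Design strength φR_n = 0.75 × 7956 = 5970 kN.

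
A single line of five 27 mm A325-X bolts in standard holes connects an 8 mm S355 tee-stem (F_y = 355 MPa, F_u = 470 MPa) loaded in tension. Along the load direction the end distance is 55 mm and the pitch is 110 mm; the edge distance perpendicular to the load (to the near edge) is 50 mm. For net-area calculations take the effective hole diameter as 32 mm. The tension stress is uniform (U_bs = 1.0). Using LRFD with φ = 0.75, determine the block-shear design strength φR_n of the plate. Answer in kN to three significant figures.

Shear plane L_v = 55 + 4·110 = 495 mm; A_gv = 495 × 8 = 3960 mm².
A_nv = (495 − 4.5·32) × 8 = 2808 mm².
A_nt = (50 − 0.5·32) × 8 = 272 mm².
0.6 F_u A_nv = 791.9 kN; 0.6 F_y A_gv = 843.5 kN → shear rupture governs the shear term.
R_n = 791.9 + 1.0 × 470 × 272 / 1000 = 919.7 kN.
Design strength φR_n = 0.75 × 919.7 = 690 kN.

690 kN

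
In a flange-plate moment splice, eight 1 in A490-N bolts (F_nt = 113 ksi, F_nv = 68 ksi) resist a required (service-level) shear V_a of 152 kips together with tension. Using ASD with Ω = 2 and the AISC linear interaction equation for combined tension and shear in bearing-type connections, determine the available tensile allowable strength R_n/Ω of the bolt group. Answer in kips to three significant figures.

209 kips

A_b = π·1²/4 = 0.7854 in²; f_rv = 152 / (8 × 0.7854) = 24.19 ksi.
F'_nt = 1.3 F_nt − (Ω F_nt / F_nv) f_rv = 1.3·113 − (2·113/68)·24.19 = 66.5 ksi, capped at F_nt → F'_nt = 66.5 ksi.
R_n = F'_nt · A_b · n = 66.5 × 0.7854 × 8 = 417.8 kips.
Allowable strength R_n/Ω = 417.8 / 2 = 209 kips.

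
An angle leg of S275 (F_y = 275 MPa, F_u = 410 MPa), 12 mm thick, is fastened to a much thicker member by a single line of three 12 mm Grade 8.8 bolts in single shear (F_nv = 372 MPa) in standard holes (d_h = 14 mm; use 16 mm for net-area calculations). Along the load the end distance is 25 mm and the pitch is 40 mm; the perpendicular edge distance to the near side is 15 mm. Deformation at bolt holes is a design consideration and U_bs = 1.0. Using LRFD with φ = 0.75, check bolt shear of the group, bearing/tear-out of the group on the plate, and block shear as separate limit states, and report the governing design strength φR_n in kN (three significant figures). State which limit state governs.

Bolt shear: A_b = π·12²/4 = 113.1 mm²; R_n = 372 × 113.1 × 3 × 1 / 1000 = 126.2 kN → 0.75 × 126.2 = 94.7 kN.
Bearing: edge l_c = 18, r_n = 106.3 kN; interior l_c = 26, r_n = 141.7 kN; R_n = 106.3 + 2·141.7 = 389.7 kN → 292 kN.
Block shear: A_gv = 1260, A_nv = 780, A_nt = 84 mm²; R_n = min(0.6F_uA_nv, 0.6F_yA_gv) + U_bs·F_u·A_nt = 226.3 kN → 170 kN.
Bolt shear governs: 94.7 kN.

94.7 kN (bolt shear governs)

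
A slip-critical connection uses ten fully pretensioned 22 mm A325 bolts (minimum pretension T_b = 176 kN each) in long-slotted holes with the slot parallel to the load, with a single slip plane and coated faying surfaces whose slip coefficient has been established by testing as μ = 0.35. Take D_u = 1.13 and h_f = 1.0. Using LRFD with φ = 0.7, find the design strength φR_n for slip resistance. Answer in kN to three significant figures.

487 kN

R_n = μ · D_u · h_f · T_b · n_s · n_b = 0.35 × 1.13 × 1.0 × 176 × 1 × 10 = 696.1 kN.
Design strength φR_n = 0.7 × 696.1 = 487 kN.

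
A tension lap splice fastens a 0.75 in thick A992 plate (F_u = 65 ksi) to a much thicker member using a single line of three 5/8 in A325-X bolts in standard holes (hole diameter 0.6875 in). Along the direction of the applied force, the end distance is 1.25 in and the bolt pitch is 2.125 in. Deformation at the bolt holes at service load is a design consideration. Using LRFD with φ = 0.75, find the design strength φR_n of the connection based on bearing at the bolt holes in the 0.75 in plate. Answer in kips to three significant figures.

Per bolt r_n = 1.2 l_c t F_u ≤ 2.4 d t F_u; upper limit = 2.4 × 0.625 × 0.75 × 65 = 73.12 kips.
Edge bolt: l_c = 1.25 − 0.6875/2 = 0.9062 in → 1.2 × 0.9062 × 0.75 × 65 = 53.02 → r_n = 53.02 kips.
Interior bolts: l_c = 2.125 − 0.6875 = 1.438 in → 1.2 × 1.438 × 0.75 × 65 = 84.09 → r_n = 73.12 kips.
R_n = 1 × 53.02 + 2 × 73.12 = 199.3 kips.
Design strength φR_n = 0.75 × 199.3 = 149 kips.

149 kips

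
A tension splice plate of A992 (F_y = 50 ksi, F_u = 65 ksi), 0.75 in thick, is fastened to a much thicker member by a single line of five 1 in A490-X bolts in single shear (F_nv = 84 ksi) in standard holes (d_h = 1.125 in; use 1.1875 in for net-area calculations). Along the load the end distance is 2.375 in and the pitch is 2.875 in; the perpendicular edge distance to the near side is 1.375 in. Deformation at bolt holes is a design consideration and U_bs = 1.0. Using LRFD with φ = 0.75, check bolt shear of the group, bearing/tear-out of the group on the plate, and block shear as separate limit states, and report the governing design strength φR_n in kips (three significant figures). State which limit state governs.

Bolt shear: A_b = π·1²/4 = 0.7854 in²; R_n = 84 × 0.7854 × 5 × 1 = 329.9 kips → 0.75 × 329.9 = 247 kips.
Bearing: edge l_c = 1.812, r_n = 106 kips; interior l_c = 1.75, r_n = 102.4 kips; R_n = 106 + 4·102.4 = 515.5 kips → 387 kips.
Block shear: A_gv = 10.41, A_nv = 6.398, A_nt = 0.5859 in²; R_n = min(0.6F_uA_nv, 0.6F_yA_gv) + U_bs·F_u·A_nt = 287.6 kips → 216 kips.
Block shear governs: 216 kips.

216 kips (block shear governs)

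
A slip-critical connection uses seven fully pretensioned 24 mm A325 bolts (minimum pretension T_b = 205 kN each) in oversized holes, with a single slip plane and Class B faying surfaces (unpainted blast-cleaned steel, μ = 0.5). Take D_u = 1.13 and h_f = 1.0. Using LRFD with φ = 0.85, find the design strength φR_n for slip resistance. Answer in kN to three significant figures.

689 kN

R_n = μ · D_u · h_f · T_b · n_s · n_b = 0.5 × 1.13 × 1.0 × 205 × 1 × 7 = 810.8 kN.
Design strength φR_n = 0.85 × 810.8 = 689 kN.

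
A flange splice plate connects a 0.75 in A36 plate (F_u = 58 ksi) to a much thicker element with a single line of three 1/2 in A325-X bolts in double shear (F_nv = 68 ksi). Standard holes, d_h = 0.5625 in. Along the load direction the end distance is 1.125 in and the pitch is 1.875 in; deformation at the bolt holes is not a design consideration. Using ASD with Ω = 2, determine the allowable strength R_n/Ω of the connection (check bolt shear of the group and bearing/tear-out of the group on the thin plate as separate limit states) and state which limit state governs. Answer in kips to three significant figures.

Bolt shear: A_b = π·0.5²/4 = 0.1963 in²; R_n = 68 × 0.1963 × 3 × 2 = 80.11 kips → 80.11 / 2 = 40.1 kips.
Bearing (1.5 l_c t F_u ≤ 3.0 d t F_u): upper limit = 3.0·0.5·0.75·58 = 65.25 kips.
  Edge l_c = 1.125 − 0.5625/2 = 0.8438 → r_n = 55.05 kips; interior l_c = 1.875 − 0.5625 = 1.312 → r_n = 65.25 kips.
  R_n,bearing = 1·55.05 + 2·65.25 = 185.6 kips → 185.6 / 2 = 92.8 kips.
Bolt shear governs: 40.1 kips.

40.1 kips (bolt shear governs)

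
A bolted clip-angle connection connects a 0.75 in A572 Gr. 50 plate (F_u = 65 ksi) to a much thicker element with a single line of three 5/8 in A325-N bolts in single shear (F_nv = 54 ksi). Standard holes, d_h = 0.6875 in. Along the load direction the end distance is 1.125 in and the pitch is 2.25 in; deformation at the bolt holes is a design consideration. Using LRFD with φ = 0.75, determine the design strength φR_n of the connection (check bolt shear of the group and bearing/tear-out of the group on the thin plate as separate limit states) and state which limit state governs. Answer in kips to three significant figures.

Bolt shear: A_b = π·0.625²/4 = 0.3068 in²; R_n = 54 × 0.3068 × 3 × 1 = 49.7 kips → 0.75 × 49.7 = 37.3 kips.
Bearing (1.2 l_c t F_u ≤ 2.4 d t F_u): upper limit = 2.4·0.625·0.75·65 = 73.12 kips.
  Edge l_c = 1.125 − 0.6875/2 = 0.7812 → r_n = 45.7 kips; interior l_c = 2.25 − 0.6875 = 1.562 → r_n = 73.12 kips.
  R_n,bearing = 1·45.7 + 2·73.12 = 192 kips → 0.75 × 192 = 144 kips.
Bolt shear governs: 37.3 kips.

37.3 kips (bolt shear governs)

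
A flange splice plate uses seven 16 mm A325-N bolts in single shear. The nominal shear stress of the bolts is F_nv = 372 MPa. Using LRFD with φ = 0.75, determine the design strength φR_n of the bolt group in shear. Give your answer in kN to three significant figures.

393 kN

A_b = π × 16² / 4 = 201.1 mm².
R_n = F_nv · A_b · n · n_s = 372 × 201.1 × 7 × 1 / 1000 = 523.6 kN.
Design strength φR_n = 0.75 × 523.6 = 393 kN.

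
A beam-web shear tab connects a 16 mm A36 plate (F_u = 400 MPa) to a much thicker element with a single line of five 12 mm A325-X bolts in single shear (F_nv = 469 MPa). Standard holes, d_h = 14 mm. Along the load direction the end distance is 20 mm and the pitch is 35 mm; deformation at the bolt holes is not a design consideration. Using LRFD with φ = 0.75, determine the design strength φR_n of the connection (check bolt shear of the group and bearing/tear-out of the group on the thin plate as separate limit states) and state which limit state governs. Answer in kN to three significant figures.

Bolt shear: A_b = π·12²/4 = 113.1 mm²; R_n = 469 × 113.1 × 5 × 1 / 1000 = 265.2 kN → 0.75 × 265.2 = 199 kN.
Bearing (1.5 l_c t F_u ≤ 3.0 d t F_u): upper limit = 3.0·12·16·400 / 1000 = 230.4 kN.
  Edge l_c = 20 − 14/2 = 13 → r_n = 124.8 kN; interior l_c = 35 − 14 = 21 → r_n = 201.6 kN.
  R_n,bearing = 1·124.8 + 4·201.6 = 931.2 kN → 0.75 × 931.2 = 698 kN.
Bolt shear governs: 199 kN.

199 kN (bolt shear governs)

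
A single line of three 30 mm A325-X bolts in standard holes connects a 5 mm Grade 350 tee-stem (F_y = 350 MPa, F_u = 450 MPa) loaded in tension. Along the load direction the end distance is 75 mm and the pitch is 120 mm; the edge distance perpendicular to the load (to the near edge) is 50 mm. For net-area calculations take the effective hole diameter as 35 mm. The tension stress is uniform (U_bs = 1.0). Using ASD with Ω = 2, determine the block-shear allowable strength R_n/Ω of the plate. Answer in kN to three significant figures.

190 kN

Shear plane L_v = 75 + 2·120 = 315 mm; A_gv = 315 × 5 = 1575 mm².
A_nv = (315 − 2.5·35) × 5 = 1138 mm².
A_nt = (50 − 0.5·35) × 5 = 162.5 mm².
0.6 F_u A_nv = 307.1 kN; 0.6 F_y A_gv = 330.8 kN → shear rupture governs the shear term.
R_n = 307.1 + 1.0 × 450 × 162.5 / 1000 = 380.2 kN.
Allowable strength R_n/Ω = 380.2 / 2 = 190 kN.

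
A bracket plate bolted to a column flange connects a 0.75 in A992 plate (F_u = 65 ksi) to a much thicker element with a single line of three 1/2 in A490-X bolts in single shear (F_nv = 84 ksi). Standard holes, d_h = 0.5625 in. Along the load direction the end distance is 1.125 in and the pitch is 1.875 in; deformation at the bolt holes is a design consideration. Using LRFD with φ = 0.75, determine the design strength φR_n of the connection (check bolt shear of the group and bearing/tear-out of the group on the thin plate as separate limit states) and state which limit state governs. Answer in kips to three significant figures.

Bolt shear: A_b = π·0.5²/4 = 0.1963 in²; R_n = 84 × 0.1963 × 3 × 1 = 49.48 kips → 0.75 × 49.48 = 37.1 kips.
Bearing (1.2 l_c t F_u ≤ 2.4 d t F_u): upper limit = 2.4·0.5·0.75·65 = 58.5 kips.
  Edge l_c = 1.125 − 0.5625/2 = 0.8438 → r_n = 49.36 kips; interior l_c = 1.875 − 0.5625 = 1.312 → r_n = 58.5 kips.
  R_n,bearing = 1·49.36 + 2·58.5 = 166.4 kips → 0.75 × 166.4 = 125 kips.
Bolt shear governs: 37.1 kips.

37.1 kips (bolt shear governs)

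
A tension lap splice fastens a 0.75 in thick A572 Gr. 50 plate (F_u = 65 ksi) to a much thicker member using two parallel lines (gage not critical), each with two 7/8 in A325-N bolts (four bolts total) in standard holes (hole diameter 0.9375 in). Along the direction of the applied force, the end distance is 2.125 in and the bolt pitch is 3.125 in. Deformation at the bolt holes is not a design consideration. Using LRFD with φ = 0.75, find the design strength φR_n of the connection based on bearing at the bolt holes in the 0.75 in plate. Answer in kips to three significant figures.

Per bolt r_n = 1.5 l_c t F_u ≤ 3.0 d t F_u; upper limit = 3.0 × 0.875 × 0.75 × 65 = 128 kips.
Edge bolt: l_c = 2.125 − 0.9375/2 = 1.656 in → 1.5 × 1.656 × 0.75 × 65 = 121.1 → r_n = 121.1 kips.
Interior bolts: l_c = 3.125 − 0.9375 = 2.188 in → 1.5 × 2.188 × 0.75 × 65 = 160 → r_n = 128 kips.
R_n = 2 × 121.1 + 2 × 128 = 498.2 kips.
Design strength φR_n = 0.75 × 498.2 = 374 kips.

374 kips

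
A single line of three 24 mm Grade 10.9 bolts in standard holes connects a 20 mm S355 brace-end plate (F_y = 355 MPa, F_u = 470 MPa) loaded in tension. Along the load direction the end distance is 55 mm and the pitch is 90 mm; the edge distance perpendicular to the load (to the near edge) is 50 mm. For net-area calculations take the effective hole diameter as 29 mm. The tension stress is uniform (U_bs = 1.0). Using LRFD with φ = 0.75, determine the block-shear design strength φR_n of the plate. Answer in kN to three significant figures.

Shear plane L_v = 55 + 2·90 = 235 mm; A_gv = 235 × 20 = 4700 mm².
A_nv = (235 − 2.5·29) × 20 = 3250 mm².
A_nt = (50 − 0.5·29) × 20 = 710 mm².
0.6 F_u A_nv = 916.5 kN; 0.6 F_y A_gv = 1001 kN → shear rupture governs the shear term.
R_n = 916.5 + 1.0 × 470 × 710 / 1000 = 1250 kN.
Design strength φR_n = 0.75 × 1250 = 938 kN.

938 kN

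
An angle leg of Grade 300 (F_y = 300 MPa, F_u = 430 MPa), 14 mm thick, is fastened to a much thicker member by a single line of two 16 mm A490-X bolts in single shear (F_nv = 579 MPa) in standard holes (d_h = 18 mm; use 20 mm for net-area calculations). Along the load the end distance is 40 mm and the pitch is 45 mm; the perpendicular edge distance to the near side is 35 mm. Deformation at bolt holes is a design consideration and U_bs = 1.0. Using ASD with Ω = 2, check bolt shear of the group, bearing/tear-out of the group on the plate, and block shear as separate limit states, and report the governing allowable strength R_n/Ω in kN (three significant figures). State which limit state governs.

116 kN (bolt shear governs)

Bolt shear: A_b = π·16²/4 = 201.1 mm²; R_n = 579 × 201.1 × 2 × 1 / 1000 = 232.8 kN → 232.8 / 2 = 116 kN.
Bearing: edge l_c = 31, r_n = 223.9 kN; interior l_c = 27, r_n = 195 kN; R_n = 223.9 + 1·195 = 419 kN → 209 kN.
Block shear: A_gv = 1190, A_nv = 770, A_nt = 350 mm²; R_n = min(0.6F_uA_nv, 0.6F_yA_gv) + U_bs·F_u·A_nt = 349.2 kN → 175 kN.
Bolt shear governs: 116 kN.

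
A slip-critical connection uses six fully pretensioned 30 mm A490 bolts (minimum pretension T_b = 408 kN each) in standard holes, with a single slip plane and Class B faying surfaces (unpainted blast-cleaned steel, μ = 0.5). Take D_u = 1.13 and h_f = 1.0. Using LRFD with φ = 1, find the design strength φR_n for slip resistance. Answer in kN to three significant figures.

R_n = μ · D_u · h_f · T_b · n_s · n_b = 0.5 × 1.13 × 1.0 × 408 × 1 × 6 = 1383 kN.
Design strength φR_n = 1 × 1383 = 1380 kN.

1380 kN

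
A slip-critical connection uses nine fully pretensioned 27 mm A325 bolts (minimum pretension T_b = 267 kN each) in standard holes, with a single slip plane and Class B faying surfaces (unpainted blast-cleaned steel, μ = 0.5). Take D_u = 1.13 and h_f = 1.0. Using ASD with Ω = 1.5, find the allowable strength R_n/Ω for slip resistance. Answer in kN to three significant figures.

905 kN

R_n = μ · D_u · h_f · T_b · n_s · n_b = 0.5 × 1.13 × 1.0 × 267 × 1 × 9 = 1358 kN.
Allowable strength R_n/Ω = 1358 / 1.5 = 905 kN.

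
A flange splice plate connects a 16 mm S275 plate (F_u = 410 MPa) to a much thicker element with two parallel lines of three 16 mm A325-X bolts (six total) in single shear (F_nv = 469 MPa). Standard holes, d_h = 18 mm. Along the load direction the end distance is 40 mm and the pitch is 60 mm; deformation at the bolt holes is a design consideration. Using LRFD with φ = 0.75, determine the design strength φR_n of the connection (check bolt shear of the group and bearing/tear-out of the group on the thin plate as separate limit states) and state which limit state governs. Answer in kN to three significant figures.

424 kN (bolt shear governs)

Bolt shear: A_b = π·16²/4 = 201.1 mm²; R_n = 469 × 201.1 × 6 × 1 / 1000 = 565.8 kN → 0.75 × 565.8 = 424 kN.
Bearing (1.2 l_c t F_u ≤ 2.4 d t F_u): upper limit = 2.4·16·16·410 / 1000 = 251.9 kN.
  Edge l_c = 40 − 18/2 = 31 → r_n = 244 kN; interior l_c = 60 − 18 = 42 → r_n = 251.9 kN.
  R_n,bearing = 2·244 + 4·251.9 = 1496 kN → 0.75 × 1496 = 1120 kN.
Bolt shear governs: 424 kN.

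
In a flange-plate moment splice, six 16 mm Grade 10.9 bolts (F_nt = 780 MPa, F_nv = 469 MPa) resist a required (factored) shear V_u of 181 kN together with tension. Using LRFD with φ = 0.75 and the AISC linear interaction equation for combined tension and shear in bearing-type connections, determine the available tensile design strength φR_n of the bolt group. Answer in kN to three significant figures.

A_b = π·16²/4 = 201.1 mm²; f_rv = 181 × 1000 / (6 × 201.1) = 150 MPa.
F'_nt = 1.3 F_nt − (F_nt / φF_nv) f_rv = 1.3·780 − (780/(0.75·469))·150 = 681.3 MPa, capped at F_nt → F'_nt = 681.3 MPa.
R_n = F'_nt · A_b · n = 681.3 × 201.1 × 6 / 1000 = 821.9 kN.
Design strength φR_n = 0.75 × 821.9 = 616 kN.

616 kN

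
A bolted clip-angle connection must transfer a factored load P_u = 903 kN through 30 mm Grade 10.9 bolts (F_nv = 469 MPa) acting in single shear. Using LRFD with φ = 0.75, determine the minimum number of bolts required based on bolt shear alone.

A_b = π·30²/4 = 706.9 mm².
Per-bolt design strength φR_n = 0.75 × 469 × 706.9 × 1 / 1000 = 248.6 kN.
n ≥ 903 / 248.6 = 3.632 → use 4 bolts.

4 bolts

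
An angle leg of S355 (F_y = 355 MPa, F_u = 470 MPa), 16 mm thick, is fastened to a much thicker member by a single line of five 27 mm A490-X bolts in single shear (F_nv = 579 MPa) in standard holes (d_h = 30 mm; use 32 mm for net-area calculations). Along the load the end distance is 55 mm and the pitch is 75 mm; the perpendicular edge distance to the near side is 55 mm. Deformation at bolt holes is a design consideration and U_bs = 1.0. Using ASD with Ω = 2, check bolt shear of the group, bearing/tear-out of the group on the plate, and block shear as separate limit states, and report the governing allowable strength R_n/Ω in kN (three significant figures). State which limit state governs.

623 kN (block shear governs)

Bolt shear: A_b = π·27²/4 = 572.6 mm²; R_n = 579 × 572.6 × 5 × 1 / 1000 = 1658 kN → 1658 / 2 = 829 kN.
Bearing: edge l_c = 40, r_n = 361 kN; interior l_c = 45, r_n = 406.1 kN; R_n = 361 + 4·406.1 = 1985 kN → 993 kN.
Block shear: A_gv = 5680, A_nv = 3376, A_nt = 624 mm²; R_n = min(0.6F_uA_nv, 0.6F_yA_gv) + U_bs·F_u·A_nt = 1245 kN → 623 kN.
Block shear governs: 623 kN.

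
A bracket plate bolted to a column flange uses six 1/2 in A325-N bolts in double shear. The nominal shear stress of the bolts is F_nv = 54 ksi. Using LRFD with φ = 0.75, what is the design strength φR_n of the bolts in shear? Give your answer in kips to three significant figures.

95.4 kips

A_b = π × 0.5² / 4 = 0.1963 in².
R_n = F_nv · A_b · n · n_s = 54 × 0.1963 × 6 × 2 = 127.2 kips.
Design strength φR_n = 0.75 × 127.2 = 95.4 kips.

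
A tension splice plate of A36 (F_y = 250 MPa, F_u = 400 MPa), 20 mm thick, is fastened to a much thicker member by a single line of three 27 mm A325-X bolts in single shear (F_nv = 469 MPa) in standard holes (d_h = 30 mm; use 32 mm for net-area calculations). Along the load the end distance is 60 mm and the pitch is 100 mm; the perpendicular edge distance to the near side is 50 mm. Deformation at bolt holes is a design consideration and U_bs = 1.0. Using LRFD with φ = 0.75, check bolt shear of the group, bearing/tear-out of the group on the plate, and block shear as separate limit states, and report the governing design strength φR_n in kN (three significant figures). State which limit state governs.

Bolt shear: A_b = π·27²/4 = 572.6 mm²; R_n = 469 × 572.6 × 3 × 1 / 1000 = 805.6 kN → 0.75 × 805.6 = 604 kN.
Bearing: edge l_c = 45, r_n = 432 kN; interior l_c = 70, r_n = 518.4 kN; R_n = 432 + 2·518.4 = 1469 kN → 1100 kN.
Block shear: A_gv = 5200, A_nv = 3600, A_nt = 680 mm²; R_n = min(0.6F_uA_nv, 0.6F_yA_gv) + U_bs·F_u·A_nt = 1052 kN → 789 kN.
Bolt shear governs: 604 kN.

604 kN (bolt shear governs)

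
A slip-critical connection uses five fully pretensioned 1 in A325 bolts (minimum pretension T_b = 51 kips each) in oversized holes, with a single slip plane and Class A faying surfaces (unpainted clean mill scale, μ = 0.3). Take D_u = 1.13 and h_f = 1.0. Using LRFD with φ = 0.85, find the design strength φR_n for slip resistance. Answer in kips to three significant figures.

73.5 kips

R_n = μ · D_u · h_f · T_b · n_s · n_b = 0.3 × 1.13 × 1.0 × 51 × 1 × 5 = 86.44 kips.
Design strength φR_n = 0.85 × 86.44 = 73.5 kips.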